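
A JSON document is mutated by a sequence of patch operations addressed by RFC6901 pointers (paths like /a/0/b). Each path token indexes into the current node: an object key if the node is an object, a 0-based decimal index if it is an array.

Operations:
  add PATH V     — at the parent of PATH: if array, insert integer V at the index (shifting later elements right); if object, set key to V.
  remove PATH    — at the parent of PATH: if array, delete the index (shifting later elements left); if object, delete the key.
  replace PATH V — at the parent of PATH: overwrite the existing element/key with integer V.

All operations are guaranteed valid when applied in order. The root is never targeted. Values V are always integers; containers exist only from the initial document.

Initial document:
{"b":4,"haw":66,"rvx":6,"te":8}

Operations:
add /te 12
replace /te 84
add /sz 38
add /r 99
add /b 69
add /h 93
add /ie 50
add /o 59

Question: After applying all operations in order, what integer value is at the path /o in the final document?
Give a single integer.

Answer: 59

Derivation:
After op 1 (add /te 12): {"b":4,"haw":66,"rvx":6,"te":12}
After op 2 (replace /te 84): {"b":4,"haw":66,"rvx":6,"te":84}
After op 3 (add /sz 38): {"b":4,"haw":66,"rvx":6,"sz":38,"te":84}
After op 4 (add /r 99): {"b":4,"haw":66,"r":99,"rvx":6,"sz":38,"te":84}
After op 5 (add /b 69): {"b":69,"haw":66,"r":99,"rvx":6,"sz":38,"te":84}
After op 6 (add /h 93): {"b":69,"h":93,"haw":66,"r":99,"rvx":6,"sz":38,"te":84}
After op 7 (add /ie 50): {"b":69,"h":93,"haw":66,"ie":50,"r":99,"rvx":6,"sz":38,"te":84}
After op 8 (add /o 59): {"b":69,"h":93,"haw":66,"ie":50,"o":59,"r":99,"rvx":6,"sz":38,"te":84}
Value at /o: 59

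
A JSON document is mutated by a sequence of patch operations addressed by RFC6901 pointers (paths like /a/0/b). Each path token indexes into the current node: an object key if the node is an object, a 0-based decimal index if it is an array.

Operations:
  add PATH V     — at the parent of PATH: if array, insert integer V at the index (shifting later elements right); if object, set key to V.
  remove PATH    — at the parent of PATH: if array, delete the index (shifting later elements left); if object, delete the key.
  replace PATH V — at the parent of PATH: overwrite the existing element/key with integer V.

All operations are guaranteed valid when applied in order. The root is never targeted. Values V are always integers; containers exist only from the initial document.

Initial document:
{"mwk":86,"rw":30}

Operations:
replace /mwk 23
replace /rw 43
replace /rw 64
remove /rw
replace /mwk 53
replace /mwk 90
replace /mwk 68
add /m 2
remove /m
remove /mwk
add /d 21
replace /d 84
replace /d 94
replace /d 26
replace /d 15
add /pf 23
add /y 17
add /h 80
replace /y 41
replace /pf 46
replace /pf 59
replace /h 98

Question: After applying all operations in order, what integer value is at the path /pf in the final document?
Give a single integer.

After op 1 (replace /mwk 23): {"mwk":23,"rw":30}
After op 2 (replace /rw 43): {"mwk":23,"rw":43}
After op 3 (replace /rw 64): {"mwk":23,"rw":64}
After op 4 (remove /rw): {"mwk":23}
After op 5 (replace /mwk 53): {"mwk":53}
After op 6 (replace /mwk 90): {"mwk":90}
After op 7 (replace /mwk 68): {"mwk":68}
After op 8 (add /m 2): {"m":2,"mwk":68}
After op 9 (remove /m): {"mwk":68}
After op 10 (remove /mwk): {}
After op 11 (add /d 21): {"d":21}
After op 12 (replace /d 84): {"d":84}
After op 13 (replace /d 94): {"d":94}
After op 14 (replace /d 26): {"d":26}
After op 15 (replace /d 15): {"d":15}
After op 16 (add /pf 23): {"d":15,"pf":23}
After op 17 (add /y 17): {"d":15,"pf":23,"y":17}
After op 18 (add /h 80): {"d":15,"h":80,"pf":23,"y":17}
After op 19 (replace /y 41): {"d":15,"h":80,"pf":23,"y":41}
After op 20 (replace /pf 46): {"d":15,"h":80,"pf":46,"y":41}
After op 21 (replace /pf 59): {"d":15,"h":80,"pf":59,"y":41}
After op 22 (replace /h 98): {"d":15,"h":98,"pf":59,"y":41}
Value at /pf: 59

Answer: 59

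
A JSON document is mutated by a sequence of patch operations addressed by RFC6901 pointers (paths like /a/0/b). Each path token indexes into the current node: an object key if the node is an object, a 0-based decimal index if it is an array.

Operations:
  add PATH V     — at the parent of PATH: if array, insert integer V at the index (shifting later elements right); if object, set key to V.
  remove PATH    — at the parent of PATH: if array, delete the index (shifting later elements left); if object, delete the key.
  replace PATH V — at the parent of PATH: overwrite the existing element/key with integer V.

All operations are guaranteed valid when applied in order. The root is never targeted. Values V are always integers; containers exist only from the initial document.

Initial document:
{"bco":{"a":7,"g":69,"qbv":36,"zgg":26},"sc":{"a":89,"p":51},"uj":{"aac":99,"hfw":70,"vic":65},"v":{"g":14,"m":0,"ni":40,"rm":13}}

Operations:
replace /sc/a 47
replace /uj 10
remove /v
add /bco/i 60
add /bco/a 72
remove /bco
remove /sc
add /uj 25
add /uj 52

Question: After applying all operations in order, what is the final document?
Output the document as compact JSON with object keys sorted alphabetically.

Answer: {"uj":52}

Derivation:
After op 1 (replace /sc/a 47): {"bco":{"a":7,"g":69,"qbv":36,"zgg":26},"sc":{"a":47,"p":51},"uj":{"aac":99,"hfw":70,"vic":65},"v":{"g":14,"m":0,"ni":40,"rm":13}}
After op 2 (replace /uj 10): {"bco":{"a":7,"g":69,"qbv":36,"zgg":26},"sc":{"a":47,"p":51},"uj":10,"v":{"g":14,"m":0,"ni":40,"rm":13}}
After op 3 (remove /v): {"bco":{"a":7,"g":69,"qbv":36,"zgg":26},"sc":{"a":47,"p":51},"uj":10}
After op 4 (add /bco/i 60): {"bco":{"a":7,"g":69,"i":60,"qbv":36,"zgg":26},"sc":{"a":47,"p":51},"uj":10}
After op 5 (add /bco/a 72): {"bco":{"a":72,"g":69,"i":60,"qbv":36,"zgg":26},"sc":{"a":47,"p":51},"uj":10}
After op 6 (remove /bco): {"sc":{"a":47,"p":51},"uj":10}
After op 7 (remove /sc): {"uj":10}
After op 8 (add /uj 25): {"uj":25}
After op 9 (add /uj 52): {"uj":52}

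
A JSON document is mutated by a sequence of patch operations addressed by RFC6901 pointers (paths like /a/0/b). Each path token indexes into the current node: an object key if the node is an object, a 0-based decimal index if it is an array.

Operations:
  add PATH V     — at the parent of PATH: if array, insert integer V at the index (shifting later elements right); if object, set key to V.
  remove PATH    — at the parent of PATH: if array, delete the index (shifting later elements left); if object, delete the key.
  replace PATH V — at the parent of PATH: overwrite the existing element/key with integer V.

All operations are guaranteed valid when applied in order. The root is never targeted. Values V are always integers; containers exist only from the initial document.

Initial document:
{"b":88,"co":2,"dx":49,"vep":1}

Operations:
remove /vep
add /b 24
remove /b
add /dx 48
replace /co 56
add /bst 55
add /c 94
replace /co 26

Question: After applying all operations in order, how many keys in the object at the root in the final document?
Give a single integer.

After op 1 (remove /vep): {"b":88,"co":2,"dx":49}
After op 2 (add /b 24): {"b":24,"co":2,"dx":49}
After op 3 (remove /b): {"co":2,"dx":49}
After op 4 (add /dx 48): {"co":2,"dx":48}
After op 5 (replace /co 56): {"co":56,"dx":48}
After op 6 (add /bst 55): {"bst":55,"co":56,"dx":48}
After op 7 (add /c 94): {"bst":55,"c":94,"co":56,"dx":48}
After op 8 (replace /co 26): {"bst":55,"c":94,"co":26,"dx":48}
Size at the root: 4

Answer: 4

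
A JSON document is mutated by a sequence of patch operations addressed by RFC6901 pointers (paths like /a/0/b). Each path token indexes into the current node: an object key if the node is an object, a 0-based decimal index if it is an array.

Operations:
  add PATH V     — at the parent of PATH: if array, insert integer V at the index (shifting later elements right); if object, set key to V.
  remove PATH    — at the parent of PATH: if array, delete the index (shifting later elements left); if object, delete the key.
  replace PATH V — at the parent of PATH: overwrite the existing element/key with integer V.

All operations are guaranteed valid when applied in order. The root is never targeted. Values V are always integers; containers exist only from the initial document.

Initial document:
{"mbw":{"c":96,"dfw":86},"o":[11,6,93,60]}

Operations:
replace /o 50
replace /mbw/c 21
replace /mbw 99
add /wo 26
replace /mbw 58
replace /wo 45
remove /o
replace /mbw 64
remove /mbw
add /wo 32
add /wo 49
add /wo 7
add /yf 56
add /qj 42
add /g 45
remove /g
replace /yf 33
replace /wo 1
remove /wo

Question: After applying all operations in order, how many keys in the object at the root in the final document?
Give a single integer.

After op 1 (replace /o 50): {"mbw":{"c":96,"dfw":86},"o":50}
After op 2 (replace /mbw/c 21): {"mbw":{"c":21,"dfw":86},"o":50}
After op 3 (replace /mbw 99): {"mbw":99,"o":50}
After op 4 (add /wo 26): {"mbw":99,"o":50,"wo":26}
After op 5 (replace /mbw 58): {"mbw":58,"o":50,"wo":26}
After op 6 (replace /wo 45): {"mbw":58,"o":50,"wo":45}
After op 7 (remove /o): {"mbw":58,"wo":45}
After op 8 (replace /mbw 64): {"mbw":64,"wo":45}
After op 9 (remove /mbw): {"wo":45}
After op 10 (add /wo 32): {"wo":32}
After op 11 (add /wo 49): {"wo":49}
After op 12 (add /wo 7): {"wo":7}
After op 13 (add /yf 56): {"wo":7,"yf":56}
After op 14 (add /qj 42): {"qj":42,"wo":7,"yf":56}
After op 15 (add /g 45): {"g":45,"qj":42,"wo":7,"yf":56}
After op 16 (remove /g): {"qj":42,"wo":7,"yf":56}
After op 17 (replace /yf 33): {"qj":42,"wo":7,"yf":33}
After op 18 (replace /wo 1): {"qj":42,"wo":1,"yf":33}
After op 19 (remove /wo): {"qj":42,"yf":33}
Size at the root: 2

Answer: 2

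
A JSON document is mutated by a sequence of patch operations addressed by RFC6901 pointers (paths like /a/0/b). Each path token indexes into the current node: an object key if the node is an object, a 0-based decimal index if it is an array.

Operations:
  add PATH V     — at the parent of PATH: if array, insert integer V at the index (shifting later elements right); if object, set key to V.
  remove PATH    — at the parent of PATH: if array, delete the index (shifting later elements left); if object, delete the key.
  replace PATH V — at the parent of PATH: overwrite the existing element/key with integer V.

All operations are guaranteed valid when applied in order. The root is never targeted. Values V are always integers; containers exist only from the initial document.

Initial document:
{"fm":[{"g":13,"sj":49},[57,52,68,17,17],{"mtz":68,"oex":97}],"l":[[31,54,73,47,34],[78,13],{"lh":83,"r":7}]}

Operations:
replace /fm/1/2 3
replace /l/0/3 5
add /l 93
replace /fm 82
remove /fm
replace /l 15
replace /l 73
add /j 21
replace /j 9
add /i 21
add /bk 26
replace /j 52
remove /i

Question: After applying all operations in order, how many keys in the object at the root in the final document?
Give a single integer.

After op 1 (replace /fm/1/2 3): {"fm":[{"g":13,"sj":49},[57,52,3,17,17],{"mtz":68,"oex":97}],"l":[[31,54,73,47,34],[78,13],{"lh":83,"r":7}]}
After op 2 (replace /l/0/3 5): {"fm":[{"g":13,"sj":49},[57,52,3,17,17],{"mtz":68,"oex":97}],"l":[[31,54,73,5,34],[78,13],{"lh":83,"r":7}]}
After op 3 (add /l 93): {"fm":[{"g":13,"sj":49},[57,52,3,17,17],{"mtz":68,"oex":97}],"l":93}
After op 4 (replace /fm 82): {"fm":82,"l":93}
After op 5 (remove /fm): {"l":93}
After op 6 (replace /l 15): {"l":15}
After op 7 (replace /l 73): {"l":73}
After op 8 (add /j 21): {"j":21,"l":73}
After op 9 (replace /j 9): {"j":9,"l":73}
After op 10 (add /i 21): {"i":21,"j":9,"l":73}
After op 11 (add /bk 26): {"bk":26,"i":21,"j":9,"l":73}
After op 12 (replace /j 52): {"bk":26,"i":21,"j":52,"l":73}
After op 13 (remove /i): {"bk":26,"j":52,"l":73}
Size at the root: 3

Answer: 3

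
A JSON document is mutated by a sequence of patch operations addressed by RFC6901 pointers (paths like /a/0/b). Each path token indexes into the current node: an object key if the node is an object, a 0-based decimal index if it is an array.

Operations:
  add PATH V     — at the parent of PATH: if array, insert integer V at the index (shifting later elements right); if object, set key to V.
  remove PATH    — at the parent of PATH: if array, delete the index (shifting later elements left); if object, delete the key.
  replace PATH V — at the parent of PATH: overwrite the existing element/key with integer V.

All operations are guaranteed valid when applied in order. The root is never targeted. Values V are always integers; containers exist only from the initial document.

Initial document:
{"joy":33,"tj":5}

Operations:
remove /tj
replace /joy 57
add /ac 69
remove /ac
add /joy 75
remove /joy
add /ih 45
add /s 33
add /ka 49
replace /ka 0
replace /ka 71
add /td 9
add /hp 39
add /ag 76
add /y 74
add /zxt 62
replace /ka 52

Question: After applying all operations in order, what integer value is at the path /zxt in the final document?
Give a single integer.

After op 1 (remove /tj): {"joy":33}
After op 2 (replace /joy 57): {"joy":57}
After op 3 (add /ac 69): {"ac":69,"joy":57}
After op 4 (remove /ac): {"joy":57}
After op 5 (add /joy 75): {"joy":75}
After op 6 (remove /joy): {}
After op 7 (add /ih 45): {"ih":45}
After op 8 (add /s 33): {"ih":45,"s":33}
After op 9 (add /ka 49): {"ih":45,"ka":49,"s":33}
After op 10 (replace /ka 0): {"ih":45,"ka":0,"s":33}
After op 11 (replace /ka 71): {"ih":45,"ka":71,"s":33}
After op 12 (add /td 9): {"ih":45,"ka":71,"s":33,"td":9}
After op 13 (add /hp 39): {"hp":39,"ih":45,"ka":71,"s":33,"td":9}
After op 14 (add /ag 76): {"ag":76,"hp":39,"ih":45,"ka":71,"s":33,"td":9}
After op 15 (add /y 74): {"ag":76,"hp":39,"ih":45,"ka":71,"s":33,"td":9,"y":74}
After op 16 (add /zxt 62): {"ag":76,"hp":39,"ih":45,"ka":71,"s":33,"td":9,"y":74,"zxt":62}
After op 17 (replace /ka 52): {"ag":76,"hp":39,"ih":45,"ka":52,"s":33,"td":9,"y":74,"zxt":62}
Value at /zxt: 62

Answer: 62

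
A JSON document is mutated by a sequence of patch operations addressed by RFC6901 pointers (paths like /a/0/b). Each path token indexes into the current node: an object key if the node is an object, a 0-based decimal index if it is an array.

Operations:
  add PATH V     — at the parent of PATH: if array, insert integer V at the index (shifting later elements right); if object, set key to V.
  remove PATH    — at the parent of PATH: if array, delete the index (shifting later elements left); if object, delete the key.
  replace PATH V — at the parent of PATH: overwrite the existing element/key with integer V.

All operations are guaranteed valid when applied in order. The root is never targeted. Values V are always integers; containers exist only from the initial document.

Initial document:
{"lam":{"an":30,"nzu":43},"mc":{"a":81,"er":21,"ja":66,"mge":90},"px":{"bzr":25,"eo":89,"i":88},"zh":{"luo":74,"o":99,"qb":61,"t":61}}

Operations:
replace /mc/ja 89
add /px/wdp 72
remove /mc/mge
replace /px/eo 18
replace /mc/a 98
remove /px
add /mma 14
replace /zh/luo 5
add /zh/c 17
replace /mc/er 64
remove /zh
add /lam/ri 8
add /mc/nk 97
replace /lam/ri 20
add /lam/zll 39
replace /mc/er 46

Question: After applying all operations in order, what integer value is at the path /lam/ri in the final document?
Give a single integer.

After op 1 (replace /mc/ja 89): {"lam":{"an":30,"nzu":43},"mc":{"a":81,"er":21,"ja":89,"mge":90},"px":{"bzr":25,"eo":89,"i":88},"zh":{"luo":74,"o":99,"qb":61,"t":61}}
After op 2 (add /px/wdp 72): {"lam":{"an":30,"nzu":43},"mc":{"a":81,"er":21,"ja":89,"mge":90},"px":{"bzr":25,"eo":89,"i":88,"wdp":72},"zh":{"luo":74,"o":99,"qb":61,"t":61}}
After op 3 (remove /mc/mge): {"lam":{"an":30,"nzu":43},"mc":{"a":81,"er":21,"ja":89},"px":{"bzr":25,"eo":89,"i":88,"wdp":72},"zh":{"luo":74,"o":99,"qb":61,"t":61}}
After op 4 (replace /px/eo 18): {"lam":{"an":30,"nzu":43},"mc":{"a":81,"er":21,"ja":89},"px":{"bzr":25,"eo":18,"i":88,"wdp":72},"zh":{"luo":74,"o":99,"qb":61,"t":61}}
After op 5 (replace /mc/a 98): {"lam":{"an":30,"nzu":43},"mc":{"a":98,"er":21,"ja":89},"px":{"bzr":25,"eo":18,"i":88,"wdp":72},"zh":{"luo":74,"o":99,"qb":61,"t":61}}
After op 6 (remove /px): {"lam":{"an":30,"nzu":43},"mc":{"a":98,"er":21,"ja":89},"zh":{"luo":74,"o":99,"qb":61,"t":61}}
After op 7 (add /mma 14): {"lam":{"an":30,"nzu":43},"mc":{"a":98,"er":21,"ja":89},"mma":14,"zh":{"luo":74,"o":99,"qb":61,"t":61}}
After op 8 (replace /zh/luo 5): {"lam":{"an":30,"nzu":43},"mc":{"a":98,"er":21,"ja":89},"mma":14,"zh":{"luo":5,"o":99,"qb":61,"t":61}}
After op 9 (add /zh/c 17): {"lam":{"an":30,"nzu":43},"mc":{"a":98,"er":21,"ja":89},"mma":14,"zh":{"c":17,"luo":5,"o":99,"qb":61,"t":61}}
After op 10 (replace /mc/er 64): {"lam":{"an":30,"nzu":43},"mc":{"a":98,"er":64,"ja":89},"mma":14,"zh":{"c":17,"luo":5,"o":99,"qb":61,"t":61}}
After op 11 (remove /zh): {"lam":{"an":30,"nzu":43},"mc":{"a":98,"er":64,"ja":89},"mma":14}
After op 12 (add /lam/ri 8): {"lam":{"an":30,"nzu":43,"ri":8},"mc":{"a":98,"er":64,"ja":89},"mma":14}
After op 13 (add /mc/nk 97): {"lam":{"an":30,"nzu":43,"ri":8},"mc":{"a":98,"er":64,"ja":89,"nk":97},"mma":14}
After op 14 (replace /lam/ri 20): {"lam":{"an":30,"nzu":43,"ri":20},"mc":{"a":98,"er":64,"ja":89,"nk":97},"mma":14}
After op 15 (add /lam/zll 39): {"lam":{"an":30,"nzu":43,"ri":20,"zll":39},"mc":{"a":98,"er":64,"ja":89,"nk":97},"mma":14}
After op 16 (replace /mc/er 46): {"lam":{"an":30,"nzu":43,"ri":20,"zll":39},"mc":{"a":98,"er":46,"ja":89,"nk":97},"mma":14}
Value at /lam/ri: 20

Answer: 20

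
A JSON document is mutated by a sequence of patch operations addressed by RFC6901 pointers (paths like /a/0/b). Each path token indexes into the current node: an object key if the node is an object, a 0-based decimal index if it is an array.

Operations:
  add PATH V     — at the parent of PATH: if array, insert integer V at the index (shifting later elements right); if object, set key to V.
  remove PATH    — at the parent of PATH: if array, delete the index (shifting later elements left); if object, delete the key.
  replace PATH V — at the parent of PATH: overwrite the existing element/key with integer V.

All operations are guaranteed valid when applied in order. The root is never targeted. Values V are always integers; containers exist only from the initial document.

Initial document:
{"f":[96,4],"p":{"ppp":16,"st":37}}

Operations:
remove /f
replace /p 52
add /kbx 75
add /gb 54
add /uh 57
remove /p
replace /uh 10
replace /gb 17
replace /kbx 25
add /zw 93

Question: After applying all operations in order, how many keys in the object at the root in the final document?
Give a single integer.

Answer: 4

Derivation:
After op 1 (remove /f): {"p":{"ppp":16,"st":37}}
After op 2 (replace /p 52): {"p":52}
After op 3 (add /kbx 75): {"kbx":75,"p":52}
After op 4 (add /gb 54): {"gb":54,"kbx":75,"p":52}
After op 5 (add /uh 57): {"gb":54,"kbx":75,"p":52,"uh":57}
After op 6 (remove /p): {"gb":54,"kbx":75,"uh":57}
After op 7 (replace /uh 10): {"gb":54,"kbx":75,"uh":10}
After op 8 (replace /gb 17): {"gb":17,"kbx":75,"uh":10}
After op 9 (replace /kbx 25): {"gb":17,"kbx":25,"uh":10}
After op 10 (add /zw 93): {"gb":17,"kbx":25,"uh":10,"zw":93}
Size at the root: 4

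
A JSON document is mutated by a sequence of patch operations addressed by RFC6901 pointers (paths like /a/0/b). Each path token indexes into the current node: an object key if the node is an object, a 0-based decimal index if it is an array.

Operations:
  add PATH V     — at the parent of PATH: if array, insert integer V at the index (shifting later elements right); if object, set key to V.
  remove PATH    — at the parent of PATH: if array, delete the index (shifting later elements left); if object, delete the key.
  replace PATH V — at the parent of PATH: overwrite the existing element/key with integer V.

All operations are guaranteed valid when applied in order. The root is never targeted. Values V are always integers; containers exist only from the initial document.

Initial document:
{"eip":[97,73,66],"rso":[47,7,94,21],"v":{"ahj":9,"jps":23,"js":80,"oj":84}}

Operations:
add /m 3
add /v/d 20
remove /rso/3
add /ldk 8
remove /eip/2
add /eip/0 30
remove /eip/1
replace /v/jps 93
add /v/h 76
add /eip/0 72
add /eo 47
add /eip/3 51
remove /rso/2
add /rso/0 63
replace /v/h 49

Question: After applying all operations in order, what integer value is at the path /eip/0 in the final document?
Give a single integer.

Answer: 72

Derivation:
After op 1 (add /m 3): {"eip":[97,73,66],"m":3,"rso":[47,7,94,21],"v":{"ahj":9,"jps":23,"js":80,"oj":84}}
After op 2 (add /v/d 20): {"eip":[97,73,66],"m":3,"rso":[47,7,94,21],"v":{"ahj":9,"d":20,"jps":23,"js":80,"oj":84}}
After op 3 (remove /rso/3): {"eip":[97,73,66],"m":3,"rso":[47,7,94],"v":{"ahj":9,"d":20,"jps":23,"js":80,"oj":84}}
After op 4 (add /ldk 8): {"eip":[97,73,66],"ldk":8,"m":3,"rso":[47,7,94],"v":{"ahj":9,"d":20,"jps":23,"js":80,"oj":84}}
After op 5 (remove /eip/2): {"eip":[97,73],"ldk":8,"m":3,"rso":[47,7,94],"v":{"ahj":9,"d":20,"jps":23,"js":80,"oj":84}}
After op 6 (add /eip/0 30): {"eip":[30,97,73],"ldk":8,"m":3,"rso":[47,7,94],"v":{"ahj":9,"d":20,"jps":23,"js":80,"oj":84}}
After op 7 (remove /eip/1): {"eip":[30,73],"ldk":8,"m":3,"rso":[47,7,94],"v":{"ahj":9,"d":20,"jps":23,"js":80,"oj":84}}
After op 8 (replace /v/jps 93): {"eip":[30,73],"ldk":8,"m":3,"rso":[47,7,94],"v":{"ahj":9,"d":20,"jps":93,"js":80,"oj":84}}
After op 9 (add /v/h 76): {"eip":[30,73],"ldk":8,"m":3,"rso":[47,7,94],"v":{"ahj":9,"d":20,"h":76,"jps":93,"js":80,"oj":84}}
After op 10 (add /eip/0 72): {"eip":[72,30,73],"ldk":8,"m":3,"rso":[47,7,94],"v":{"ahj":9,"d":20,"h":76,"jps":93,"js":80,"oj":84}}
After op 11 (add /eo 47): {"eip":[72,30,73],"eo":47,"ldk":8,"m":3,"rso":[47,7,94],"v":{"ahj":9,"d":20,"h":76,"jps":93,"js":80,"oj":84}}
After op 12 (add /eip/3 51): {"eip":[72,30,73,51],"eo":47,"ldk":8,"m":3,"rso":[47,7,94],"v":{"ahj":9,"d":20,"h":76,"jps":93,"js":80,"oj":84}}
After op 13 (remove /rso/2): {"eip":[72,30,73,51],"eo":47,"ldk":8,"m":3,"rso":[47,7],"v":{"ahj":9,"d":20,"h":76,"jps":93,"js":80,"oj":84}}
After op 14 (add /rso/0 63): {"eip":[72,30,73,51],"eo":47,"ldk":8,"m":3,"rso":[63,47,7],"v":{"ahj":9,"d":20,"h":76,"jps":93,"js":80,"oj":84}}
After op 15 (replace /v/h 49): {"eip":[72,30,73,51],"eo":47,"ldk":8,"m":3,"rso":[63,47,7],"v":{"ahj":9,"d":20,"h":49,"jps":93,"js":80,"oj":84}}
Value at /eip/0: 72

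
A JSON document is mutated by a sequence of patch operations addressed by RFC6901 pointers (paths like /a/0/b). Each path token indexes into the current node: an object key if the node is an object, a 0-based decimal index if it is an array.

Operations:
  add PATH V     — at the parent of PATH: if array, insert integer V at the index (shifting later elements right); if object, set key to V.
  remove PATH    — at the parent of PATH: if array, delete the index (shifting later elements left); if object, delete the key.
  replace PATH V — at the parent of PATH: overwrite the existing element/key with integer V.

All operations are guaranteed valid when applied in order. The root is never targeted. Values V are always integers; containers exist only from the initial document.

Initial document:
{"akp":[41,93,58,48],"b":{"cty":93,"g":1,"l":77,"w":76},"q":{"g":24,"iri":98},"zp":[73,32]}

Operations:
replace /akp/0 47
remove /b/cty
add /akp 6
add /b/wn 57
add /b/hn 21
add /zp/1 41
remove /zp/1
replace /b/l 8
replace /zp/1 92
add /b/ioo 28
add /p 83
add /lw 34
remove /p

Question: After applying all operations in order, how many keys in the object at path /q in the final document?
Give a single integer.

Answer: 2

Derivation:
After op 1 (replace /akp/0 47): {"akp":[47,93,58,48],"b":{"cty":93,"g":1,"l":77,"w":76},"q":{"g":24,"iri":98},"zp":[73,32]}
After op 2 (remove /b/cty): {"akp":[47,93,58,48],"b":{"g":1,"l":77,"w":76},"q":{"g":24,"iri":98},"zp":[73,32]}
After op 3 (add /akp 6): {"akp":6,"b":{"g":1,"l":77,"w":76},"q":{"g":24,"iri":98},"zp":[73,32]}
After op 4 (add /b/wn 57): {"akp":6,"b":{"g":1,"l":77,"w":76,"wn":57},"q":{"g":24,"iri":98},"zp":[73,32]}
After op 5 (add /b/hn 21): {"akp":6,"b":{"g":1,"hn":21,"l":77,"w":76,"wn":57},"q":{"g":24,"iri":98},"zp":[73,32]}
After op 6 (add /zp/1 41): {"akp":6,"b":{"g":1,"hn":21,"l":77,"w":76,"wn":57},"q":{"g":24,"iri":98},"zp":[73,41,32]}
After op 7 (remove /zp/1): {"akp":6,"b":{"g":1,"hn":21,"l":77,"w":76,"wn":57},"q":{"g":24,"iri":98},"zp":[73,32]}
After op 8 (replace /b/l 8): {"akp":6,"b":{"g":1,"hn":21,"l":8,"w":76,"wn":57},"q":{"g":24,"iri":98},"zp":[73,32]}
After op 9 (replace /zp/1 92): {"akp":6,"b":{"g":1,"hn":21,"l":8,"w":76,"wn":57},"q":{"g":24,"iri":98},"zp":[73,92]}
After op 10 (add /b/ioo 28): {"akp":6,"b":{"g":1,"hn":21,"ioo":28,"l":8,"w":76,"wn":57},"q":{"g":24,"iri":98},"zp":[73,92]}
After op 11 (add /p 83): {"akp":6,"b":{"g":1,"hn":21,"ioo":28,"l":8,"w":76,"wn":57},"p":83,"q":{"g":24,"iri":98},"zp":[73,92]}
After op 12 (add /lw 34): {"akp":6,"b":{"g":1,"hn":21,"ioo":28,"l":8,"w":76,"wn":57},"lw":34,"p":83,"q":{"g":24,"iri":98},"zp":[73,92]}
After op 13 (remove /p): {"akp":6,"b":{"g":1,"hn":21,"ioo":28,"l":8,"w":76,"wn":57},"lw":34,"q":{"g":24,"iri":98},"zp":[73,92]}
Size at path /q: 2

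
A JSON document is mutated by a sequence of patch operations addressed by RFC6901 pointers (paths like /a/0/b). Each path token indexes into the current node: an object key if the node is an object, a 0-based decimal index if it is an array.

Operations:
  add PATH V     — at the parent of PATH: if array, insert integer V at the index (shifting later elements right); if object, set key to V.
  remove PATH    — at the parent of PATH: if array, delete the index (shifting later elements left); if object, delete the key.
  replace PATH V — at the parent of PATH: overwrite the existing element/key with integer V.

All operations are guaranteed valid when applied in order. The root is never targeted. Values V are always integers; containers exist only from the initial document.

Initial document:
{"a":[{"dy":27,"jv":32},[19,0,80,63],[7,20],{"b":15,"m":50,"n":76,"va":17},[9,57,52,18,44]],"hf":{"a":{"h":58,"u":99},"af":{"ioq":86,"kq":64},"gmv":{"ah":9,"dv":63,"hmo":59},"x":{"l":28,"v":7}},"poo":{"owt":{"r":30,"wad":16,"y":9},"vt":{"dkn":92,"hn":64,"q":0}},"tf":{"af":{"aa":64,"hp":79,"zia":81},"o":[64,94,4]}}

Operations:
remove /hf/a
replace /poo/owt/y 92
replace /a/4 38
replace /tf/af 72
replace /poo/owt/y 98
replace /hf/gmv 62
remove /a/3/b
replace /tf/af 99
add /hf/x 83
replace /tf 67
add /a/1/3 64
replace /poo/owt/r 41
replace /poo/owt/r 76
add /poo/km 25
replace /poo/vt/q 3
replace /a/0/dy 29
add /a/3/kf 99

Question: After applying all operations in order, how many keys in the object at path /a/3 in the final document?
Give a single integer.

After op 1 (remove /hf/a): {"a":[{"dy":27,"jv":32},[19,0,80,63],[7,20],{"b":15,"m":50,"n":76,"va":17},[9,57,52,18,44]],"hf":{"af":{"ioq":86,"kq":64},"gmv":{"ah":9,"dv":63,"hmo":59},"x":{"l":28,"v":7}},"poo":{"owt":{"r":30,"wad":16,"y":9},"vt":{"dkn":92,"hn":64,"q":0}},"tf":{"af":{"aa":64,"hp":79,"zia":81},"o":[64,94,4]}}
After op 2 (replace /poo/owt/y 92): {"a":[{"dy":27,"jv":32},[19,0,80,63],[7,20],{"b":15,"m":50,"n":76,"va":17},[9,57,52,18,44]],"hf":{"af":{"ioq":86,"kq":64},"gmv":{"ah":9,"dv":63,"hmo":59},"x":{"l":28,"v":7}},"poo":{"owt":{"r":30,"wad":16,"y":92},"vt":{"dkn":92,"hn":64,"q":0}},"tf":{"af":{"aa":64,"hp":79,"zia":81},"o":[64,94,4]}}
After op 3 (replace /a/4 38): {"a":[{"dy":27,"jv":32},[19,0,80,63],[7,20],{"b":15,"m":50,"n":76,"va":17},38],"hf":{"af":{"ioq":86,"kq":64},"gmv":{"ah":9,"dv":63,"hmo":59},"x":{"l":28,"v":7}},"poo":{"owt":{"r":30,"wad":16,"y":92},"vt":{"dkn":92,"hn":64,"q":0}},"tf":{"af":{"aa":64,"hp":79,"zia":81},"o":[64,94,4]}}
After op 4 (replace /tf/af 72): {"a":[{"dy":27,"jv":32},[19,0,80,63],[7,20],{"b":15,"m":50,"n":76,"va":17},38],"hf":{"af":{"ioq":86,"kq":64},"gmv":{"ah":9,"dv":63,"hmo":59},"x":{"l":28,"v":7}},"poo":{"owt":{"r":30,"wad":16,"y":92},"vt":{"dkn":92,"hn":64,"q":0}},"tf":{"af":72,"o":[64,94,4]}}
After op 5 (replace /poo/owt/y 98): {"a":[{"dy":27,"jv":32},[19,0,80,63],[7,20],{"b":15,"m":50,"n":76,"va":17},38],"hf":{"af":{"ioq":86,"kq":64},"gmv":{"ah":9,"dv":63,"hmo":59},"x":{"l":28,"v":7}},"poo":{"owt":{"r":30,"wad":16,"y":98},"vt":{"dkn":92,"hn":64,"q":0}},"tf":{"af":72,"o":[64,94,4]}}
After op 6 (replace /hf/gmv 62): {"a":[{"dy":27,"jv":32},[19,0,80,63],[7,20],{"b":15,"m":50,"n":76,"va":17},38],"hf":{"af":{"ioq":86,"kq":64},"gmv":62,"x":{"l":28,"v":7}},"poo":{"owt":{"r":30,"wad":16,"y":98},"vt":{"dkn":92,"hn":64,"q":0}},"tf":{"af":72,"o":[64,94,4]}}
After op 7 (remove /a/3/b): {"a":[{"dy":27,"jv":32},[19,0,80,63],[7,20],{"m":50,"n":76,"va":17},38],"hf":{"af":{"ioq":86,"kq":64},"gmv":62,"x":{"l":28,"v":7}},"poo":{"owt":{"r":30,"wad":16,"y":98},"vt":{"dkn":92,"hn":64,"q":0}},"tf":{"af":72,"o":[64,94,4]}}
After op 8 (replace /tf/af 99): {"a":[{"dy":27,"jv":32},[19,0,80,63],[7,20],{"m":50,"n":76,"va":17},38],"hf":{"af":{"ioq":86,"kq":64},"gmv":62,"x":{"l":28,"v":7}},"poo":{"owt":{"r":30,"wad":16,"y":98},"vt":{"dkn":92,"hn":64,"q":0}},"tf":{"af":99,"o":[64,94,4]}}
After op 9 (add /hf/x 83): {"a":[{"dy":27,"jv":32},[19,0,80,63],[7,20],{"m":50,"n":76,"va":17},38],"hf":{"af":{"ioq":86,"kq":64},"gmv":62,"x":83},"poo":{"owt":{"r":30,"wad":16,"y":98},"vt":{"dkn":92,"hn":64,"q":0}},"tf":{"af":99,"o":[64,94,4]}}
After op 10 (replace /tf 67): {"a":[{"dy":27,"jv":32},[19,0,80,63],[7,20],{"m":50,"n":76,"va":17},38],"hf":{"af":{"ioq":86,"kq":64},"gmv":62,"x":83},"poo":{"owt":{"r":30,"wad":16,"y":98},"vt":{"dkn":92,"hn":64,"q":0}},"tf":67}
After op 11 (add /a/1/3 64): {"a":[{"dy":27,"jv":32},[19,0,80,64,63],[7,20],{"m":50,"n":76,"va":17},38],"hf":{"af":{"ioq":86,"kq":64},"gmv":62,"x":83},"poo":{"owt":{"r":30,"wad":16,"y":98},"vt":{"dkn":92,"hn":64,"q":0}},"tf":67}
After op 12 (replace /poo/owt/r 41): {"a":[{"dy":27,"jv":32},[19,0,80,64,63],[7,20],{"m":50,"n":76,"va":17},38],"hf":{"af":{"ioq":86,"kq":64},"gmv":62,"x":83},"poo":{"owt":{"r":41,"wad":16,"y":98},"vt":{"dkn":92,"hn":64,"q":0}},"tf":67}
After op 13 (replace /poo/owt/r 76): {"a":[{"dy":27,"jv":32},[19,0,80,64,63],[7,20],{"m":50,"n":76,"va":17},38],"hf":{"af":{"ioq":86,"kq":64},"gmv":62,"x":83},"poo":{"owt":{"r":76,"wad":16,"y":98},"vt":{"dkn":92,"hn":64,"q":0}},"tf":67}
After op 14 (add /poo/km 25): {"a":[{"dy":27,"jv":32},[19,0,80,64,63],[7,20],{"m":50,"n":76,"va":17},38],"hf":{"af":{"ioq":86,"kq":64},"gmv":62,"x":83},"poo":{"km":25,"owt":{"r":76,"wad":16,"y":98},"vt":{"dkn":92,"hn":64,"q":0}},"tf":67}
After op 15 (replace /poo/vt/q 3): {"a":[{"dy":27,"jv":32},[19,0,80,64,63],[7,20],{"m":50,"n":76,"va":17},38],"hf":{"af":{"ioq":86,"kq":64},"gmv":62,"x":83},"poo":{"km":25,"owt":{"r":76,"wad":16,"y":98},"vt":{"dkn":92,"hn":64,"q":3}},"tf":67}
After op 16 (replace /a/0/dy 29): {"a":[{"dy":29,"jv":32},[19,0,80,64,63],[7,20],{"m":50,"n":76,"va":17},38],"hf":{"af":{"ioq":86,"kq":64},"gmv":62,"x":83},"poo":{"km":25,"owt":{"r":76,"wad":16,"y":98},"vt":{"dkn":92,"hn":64,"q":3}},"tf":67}
After op 17 (add /a/3/kf 99): {"a":[{"dy":29,"jv":32},[19,0,80,64,63],[7,20],{"kf":99,"m":50,"n":76,"va":17},38],"hf":{"af":{"ioq":86,"kq":64},"gmv":62,"x":83},"poo":{"km":25,"owt":{"r":76,"wad":16,"y":98},"vt":{"dkn":92,"hn":64,"q":3}},"tf":67}
Size at path /a/3: 4

Answer: 4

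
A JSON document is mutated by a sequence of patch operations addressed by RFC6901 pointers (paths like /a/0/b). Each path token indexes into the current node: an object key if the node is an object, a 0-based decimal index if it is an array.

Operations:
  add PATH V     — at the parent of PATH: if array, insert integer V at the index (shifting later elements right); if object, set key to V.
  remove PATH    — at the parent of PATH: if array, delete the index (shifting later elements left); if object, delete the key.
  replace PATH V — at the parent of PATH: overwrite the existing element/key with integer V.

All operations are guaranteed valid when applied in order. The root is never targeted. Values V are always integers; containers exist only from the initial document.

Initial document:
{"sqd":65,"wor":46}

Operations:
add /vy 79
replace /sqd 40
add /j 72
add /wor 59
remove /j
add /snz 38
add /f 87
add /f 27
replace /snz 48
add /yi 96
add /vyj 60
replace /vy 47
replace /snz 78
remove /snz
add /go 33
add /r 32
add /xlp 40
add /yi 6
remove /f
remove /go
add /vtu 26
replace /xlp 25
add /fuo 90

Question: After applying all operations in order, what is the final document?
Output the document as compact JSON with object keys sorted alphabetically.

After op 1 (add /vy 79): {"sqd":65,"vy":79,"wor":46}
After op 2 (replace /sqd 40): {"sqd":40,"vy":79,"wor":46}
After op 3 (add /j 72): {"j":72,"sqd":40,"vy":79,"wor":46}
After op 4 (add /wor 59): {"j":72,"sqd":40,"vy":79,"wor":59}
After op 5 (remove /j): {"sqd":40,"vy":79,"wor":59}
After op 6 (add /snz 38): {"snz":38,"sqd":40,"vy":79,"wor":59}
After op 7 (add /f 87): {"f":87,"snz":38,"sqd":40,"vy":79,"wor":59}
After op 8 (add /f 27): {"f":27,"snz":38,"sqd":40,"vy":79,"wor":59}
After op 9 (replace /snz 48): {"f":27,"snz":48,"sqd":40,"vy":79,"wor":59}
After op 10 (add /yi 96): {"f":27,"snz":48,"sqd":40,"vy":79,"wor":59,"yi":96}
After op 11 (add /vyj 60): {"f":27,"snz":48,"sqd":40,"vy":79,"vyj":60,"wor":59,"yi":96}
After op 12 (replace /vy 47): {"f":27,"snz":48,"sqd":40,"vy":47,"vyj":60,"wor":59,"yi":96}
After op 13 (replace /snz 78): {"f":27,"snz":78,"sqd":40,"vy":47,"vyj":60,"wor":59,"yi":96}
After op 14 (remove /snz): {"f":27,"sqd":40,"vy":47,"vyj":60,"wor":59,"yi":96}
After op 15 (add /go 33): {"f":27,"go":33,"sqd":40,"vy":47,"vyj":60,"wor":59,"yi":96}
After op 16 (add /r 32): {"f":27,"go":33,"r":32,"sqd":40,"vy":47,"vyj":60,"wor":59,"yi":96}
After op 17 (add /xlp 40): {"f":27,"go":33,"r":32,"sqd":40,"vy":47,"vyj":60,"wor":59,"xlp":40,"yi":96}
After op 18 (add /yi 6): {"f":27,"go":33,"r":32,"sqd":40,"vy":47,"vyj":60,"wor":59,"xlp":40,"yi":6}
After op 19 (remove /f): {"go":33,"r":32,"sqd":40,"vy":47,"vyj":60,"wor":59,"xlp":40,"yi":6}
After op 20 (remove /go): {"r":32,"sqd":40,"vy":47,"vyj":60,"wor":59,"xlp":40,"yi":6}
After op 21 (add /vtu 26): {"r":32,"sqd":40,"vtu":26,"vy":47,"vyj":60,"wor":59,"xlp":40,"yi":6}
After op 22 (replace /xlp 25): {"r":32,"sqd":40,"vtu":26,"vy":47,"vyj":60,"wor":59,"xlp":25,"yi":6}
After op 23 (add /fuo 90): {"fuo":90,"r":32,"sqd":40,"vtu":26,"vy":47,"vyj":60,"wor":59,"xlp":25,"yi":6}

Answer: {"fuo":90,"r":32,"sqd":40,"vtu":26,"vy":47,"vyj":60,"wor":59,"xlp":25,"yi":6}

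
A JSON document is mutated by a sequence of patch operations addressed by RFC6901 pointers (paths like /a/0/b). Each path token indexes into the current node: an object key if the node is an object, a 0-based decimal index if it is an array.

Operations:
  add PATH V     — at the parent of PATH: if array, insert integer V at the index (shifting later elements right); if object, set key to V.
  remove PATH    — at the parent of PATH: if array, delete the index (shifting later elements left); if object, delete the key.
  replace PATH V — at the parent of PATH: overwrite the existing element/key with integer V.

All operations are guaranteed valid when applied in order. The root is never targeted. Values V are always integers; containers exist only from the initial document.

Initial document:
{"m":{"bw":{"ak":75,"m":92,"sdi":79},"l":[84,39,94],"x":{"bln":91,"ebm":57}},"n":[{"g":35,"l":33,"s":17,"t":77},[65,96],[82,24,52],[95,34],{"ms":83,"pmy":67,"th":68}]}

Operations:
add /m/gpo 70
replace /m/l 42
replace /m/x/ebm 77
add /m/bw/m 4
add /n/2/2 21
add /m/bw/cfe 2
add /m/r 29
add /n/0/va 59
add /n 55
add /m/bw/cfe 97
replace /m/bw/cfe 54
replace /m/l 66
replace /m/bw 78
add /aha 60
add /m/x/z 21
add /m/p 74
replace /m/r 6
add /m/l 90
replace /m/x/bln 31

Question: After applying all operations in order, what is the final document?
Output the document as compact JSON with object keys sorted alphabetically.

After op 1 (add /m/gpo 70): {"m":{"bw":{"ak":75,"m":92,"sdi":79},"gpo":70,"l":[84,39,94],"x":{"bln":91,"ebm":57}},"n":[{"g":35,"l":33,"s":17,"t":77},[65,96],[82,24,52],[95,34],{"ms":83,"pmy":67,"th":68}]}
After op 2 (replace /m/l 42): {"m":{"bw":{"ak":75,"m":92,"sdi":79},"gpo":70,"l":42,"x":{"bln":91,"ebm":57}},"n":[{"g":35,"l":33,"s":17,"t":77},[65,96],[82,24,52],[95,34],{"ms":83,"pmy":67,"th":68}]}
After op 3 (replace /m/x/ebm 77): {"m":{"bw":{"ak":75,"m":92,"sdi":79},"gpo":70,"l":42,"x":{"bln":91,"ebm":77}},"n":[{"g":35,"l":33,"s":17,"t":77},[65,96],[82,24,52],[95,34],{"ms":83,"pmy":67,"th":68}]}
After op 4 (add /m/bw/m 4): {"m":{"bw":{"ak":75,"m":4,"sdi":79},"gpo":70,"l":42,"x":{"bln":91,"ebm":77}},"n":[{"g":35,"l":33,"s":17,"t":77},[65,96],[82,24,52],[95,34],{"ms":83,"pmy":67,"th":68}]}
After op 5 (add /n/2/2 21): {"m":{"bw":{"ak":75,"m":4,"sdi":79},"gpo":70,"l":42,"x":{"bln":91,"ebm":77}},"n":[{"g":35,"l":33,"s":17,"t":77},[65,96],[82,24,21,52],[95,34],{"ms":83,"pmy":67,"th":68}]}
After op 6 (add /m/bw/cfe 2): {"m":{"bw":{"ak":75,"cfe":2,"m":4,"sdi":79},"gpo":70,"l":42,"x":{"bln":91,"ebm":77}},"n":[{"g":35,"l":33,"s":17,"t":77},[65,96],[82,24,21,52],[95,34],{"ms":83,"pmy":67,"th":68}]}
After op 7 (add /m/r 29): {"m":{"bw":{"ak":75,"cfe":2,"m":4,"sdi":79},"gpo":70,"l":42,"r":29,"x":{"bln":91,"ebm":77}},"n":[{"g":35,"l":33,"s":17,"t":77},[65,96],[82,24,21,52],[95,34],{"ms":83,"pmy":67,"th":68}]}
After op 8 (add /n/0/va 59): {"m":{"bw":{"ak":75,"cfe":2,"m":4,"sdi":79},"gpo":70,"l":42,"r":29,"x":{"bln":91,"ebm":77}},"n":[{"g":35,"l":33,"s":17,"t":77,"va":59},[65,96],[82,24,21,52],[95,34],{"ms":83,"pmy":67,"th":68}]}
After op 9 (add /n 55): {"m":{"bw":{"ak":75,"cfe":2,"m":4,"sdi":79},"gpo":70,"l":42,"r":29,"x":{"bln":91,"ebm":77}},"n":55}
After op 10 (add /m/bw/cfe 97): {"m":{"bw":{"ak":75,"cfe":97,"m":4,"sdi":79},"gpo":70,"l":42,"r":29,"x":{"bln":91,"ebm":77}},"n":55}
After op 11 (replace /m/bw/cfe 54): {"m":{"bw":{"ak":75,"cfe":54,"m":4,"sdi":79},"gpo":70,"l":42,"r":29,"x":{"bln":91,"ebm":77}},"n":55}
After op 12 (replace /m/l 66): {"m":{"bw":{"ak":75,"cfe":54,"m":4,"sdi":79},"gpo":70,"l":66,"r":29,"x":{"bln":91,"ebm":77}},"n":55}
After op 13 (replace /m/bw 78): {"m":{"bw":78,"gpo":70,"l":66,"r":29,"x":{"bln":91,"ebm":77}},"n":55}
After op 14 (add /aha 60): {"aha":60,"m":{"bw":78,"gpo":70,"l":66,"r":29,"x":{"bln":91,"ebm":77}},"n":55}
After op 15 (add /m/x/z 21): {"aha":60,"m":{"bw":78,"gpo":70,"l":66,"r":29,"x":{"bln":91,"ebm":77,"z":21}},"n":55}
After op 16 (add /m/p 74): {"aha":60,"m":{"bw":78,"gpo":70,"l":66,"p":74,"r":29,"x":{"bln":91,"ebm":77,"z":21}},"n":55}
After op 17 (replace /m/r 6): {"aha":60,"m":{"bw":78,"gpo":70,"l":66,"p":74,"r":6,"x":{"bln":91,"ebm":77,"z":21}},"n":55}
After op 18 (add /m/l 90): {"aha":60,"m":{"bw":78,"gpo":70,"l":90,"p":74,"r":6,"x":{"bln":91,"ebm":77,"z":21}},"n":55}
After op 19 (replace /m/x/bln 31): {"aha":60,"m":{"bw":78,"gpo":70,"l":90,"p":74,"r":6,"x":{"bln":31,"ebm":77,"z":21}},"n":55}

Answer: {"aha":60,"m":{"bw":78,"gpo":70,"l":90,"p":74,"r":6,"x":{"bln":31,"ebm":77,"z":21}},"n":55}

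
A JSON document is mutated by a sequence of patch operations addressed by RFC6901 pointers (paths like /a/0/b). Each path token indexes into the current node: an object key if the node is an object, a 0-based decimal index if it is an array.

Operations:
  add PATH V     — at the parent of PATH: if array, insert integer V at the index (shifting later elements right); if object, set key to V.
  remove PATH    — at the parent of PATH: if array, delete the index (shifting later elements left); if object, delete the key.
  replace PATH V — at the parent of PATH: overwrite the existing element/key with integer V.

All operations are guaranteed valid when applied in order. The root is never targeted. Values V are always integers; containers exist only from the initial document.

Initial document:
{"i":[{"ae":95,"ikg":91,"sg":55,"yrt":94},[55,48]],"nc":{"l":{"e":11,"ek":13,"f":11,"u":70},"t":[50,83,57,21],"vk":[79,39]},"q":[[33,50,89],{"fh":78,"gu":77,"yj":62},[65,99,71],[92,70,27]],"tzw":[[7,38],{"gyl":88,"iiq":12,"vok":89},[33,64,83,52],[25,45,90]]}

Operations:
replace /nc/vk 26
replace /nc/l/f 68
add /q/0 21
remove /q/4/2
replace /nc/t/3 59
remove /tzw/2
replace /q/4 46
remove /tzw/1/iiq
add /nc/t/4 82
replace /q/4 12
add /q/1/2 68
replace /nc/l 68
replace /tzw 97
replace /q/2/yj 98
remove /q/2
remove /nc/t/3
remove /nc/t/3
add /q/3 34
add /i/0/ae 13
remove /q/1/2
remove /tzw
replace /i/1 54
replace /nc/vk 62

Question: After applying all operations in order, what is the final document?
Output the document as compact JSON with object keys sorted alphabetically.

Answer: {"i":[{"ae":13,"ikg":91,"sg":55,"yrt":94},54],"nc":{"l":68,"t":[50,83,57],"vk":62},"q":[21,[33,50,89],[65,99,71],34,12]}

Derivation:
After op 1 (replace /nc/vk 26): {"i":[{"ae":95,"ikg":91,"sg":55,"yrt":94},[55,48]],"nc":{"l":{"e":11,"ek":13,"f":11,"u":70},"t":[50,83,57,21],"vk":26},"q":[[33,50,89],{"fh":78,"gu":77,"yj":62},[65,99,71],[92,70,27]],"tzw":[[7,38],{"gyl":88,"iiq":12,"vok":89},[33,64,83,52],[25,45,90]]}
After op 2 (replace /nc/l/f 68): {"i":[{"ae":95,"ikg":91,"sg":55,"yrt":94},[55,48]],"nc":{"l":{"e":11,"ek":13,"f":68,"u":70},"t":[50,83,57,21],"vk":26},"q":[[33,50,89],{"fh":78,"gu":77,"yj":62},[65,99,71],[92,70,27]],"tzw":[[7,38],{"gyl":88,"iiq":12,"vok":89},[33,64,83,52],[25,45,90]]}
After op 3 (add /q/0 21): {"i":[{"ae":95,"ikg":91,"sg":55,"yrt":94},[55,48]],"nc":{"l":{"e":11,"ek":13,"f":68,"u":70},"t":[50,83,57,21],"vk":26},"q":[21,[33,50,89],{"fh":78,"gu":77,"yj":62},[65,99,71],[92,70,27]],"tzw":[[7,38],{"gyl":88,"iiq":12,"vok":89},[33,64,83,52],[25,45,90]]}
After op 4 (remove /q/4/2): {"i":[{"ae":95,"ikg":91,"sg":55,"yrt":94},[55,48]],"nc":{"l":{"e":11,"ek":13,"f":68,"u":70},"t":[50,83,57,21],"vk":26},"q":[21,[33,50,89],{"fh":78,"gu":77,"yj":62},[65,99,71],[92,70]],"tzw":[[7,38],{"gyl":88,"iiq":12,"vok":89},[33,64,83,52],[25,45,90]]}
After op 5 (replace /nc/t/3 59): {"i":[{"ae":95,"ikg":91,"sg":55,"yrt":94},[55,48]],"nc":{"l":{"e":11,"ek":13,"f":68,"u":70},"t":[50,83,57,59],"vk":26},"q":[21,[33,50,89],{"fh":78,"gu":77,"yj":62},[65,99,71],[92,70]],"tzw":[[7,38],{"gyl":88,"iiq":12,"vok":89},[33,64,83,52],[25,45,90]]}
After op 6 (remove /tzw/2): {"i":[{"ae":95,"ikg":91,"sg":55,"yrt":94},[55,48]],"nc":{"l":{"e":11,"ek":13,"f":68,"u":70},"t":[50,83,57,59],"vk":26},"q":[21,[33,50,89],{"fh":78,"gu":77,"yj":62},[65,99,71],[92,70]],"tzw":[[7,38],{"gyl":88,"iiq":12,"vok":89},[25,45,90]]}
After op 7 (replace /q/4 46): {"i":[{"ae":95,"ikg":91,"sg":55,"yrt":94},[55,48]],"nc":{"l":{"e":11,"ek":13,"f":68,"u":70},"t":[50,83,57,59],"vk":26},"q":[21,[33,50,89],{"fh":78,"gu":77,"yj":62},[65,99,71],46],"tzw":[[7,38],{"gyl":88,"iiq":12,"vok":89},[25,45,90]]}
After op 8 (remove /tzw/1/iiq): {"i":[{"ae":95,"ikg":91,"sg":55,"yrt":94},[55,48]],"nc":{"l":{"e":11,"ek":13,"f":68,"u":70},"t":[50,83,57,59],"vk":26},"q":[21,[33,50,89],{"fh":78,"gu":77,"yj":62},[65,99,71],46],"tzw":[[7,38],{"gyl":88,"vok":89},[25,45,90]]}
After op 9 (add /nc/t/4 82): {"i":[{"ae":95,"ikg":91,"sg":55,"yrt":94},[55,48]],"nc":{"l":{"e":11,"ek":13,"f":68,"u":70},"t":[50,83,57,59,82],"vk":26},"q":[21,[33,50,89],{"fh":78,"gu":77,"yj":62},[65,99,71],46],"tzw":[[7,38],{"gyl":88,"vok":89},[25,45,90]]}
After op 10 (replace /q/4 12): {"i":[{"ae":95,"ikg":91,"sg":55,"yrt":94},[55,48]],"nc":{"l":{"e":11,"ek":13,"f":68,"u":70},"t":[50,83,57,59,82],"vk":26},"q":[21,[33,50,89],{"fh":78,"gu":77,"yj":62},[65,99,71],12],"tzw":[[7,38],{"gyl":88,"vok":89},[25,45,90]]}
After op 11 (add /q/1/2 68): {"i":[{"ae":95,"ikg":91,"sg":55,"yrt":94},[55,48]],"nc":{"l":{"e":11,"ek":13,"f":68,"u":70},"t":[50,83,57,59,82],"vk":26},"q":[21,[33,50,68,89],{"fh":78,"gu":77,"yj":62},[65,99,71],12],"tzw":[[7,38],{"gyl":88,"vok":89},[25,45,90]]}
After op 12 (replace /nc/l 68): {"i":[{"ae":95,"ikg":91,"sg":55,"yrt":94},[55,48]],"nc":{"l":68,"t":[50,83,57,59,82],"vk":26},"q":[21,[33,50,68,89],{"fh":78,"gu":77,"yj":62},[65,99,71],12],"tzw":[[7,38],{"gyl":88,"vok":89},[25,45,90]]}
After op 13 (replace /tzw 97): {"i":[{"ae":95,"ikg":91,"sg":55,"yrt":94},[55,48]],"nc":{"l":68,"t":[50,83,57,59,82],"vk":26},"q":[21,[33,50,68,89],{"fh":78,"gu":77,"yj":62},[65,99,71],12],"tzw":97}
After op 14 (replace /q/2/yj 98): {"i":[{"ae":95,"ikg":91,"sg":55,"yrt":94},[55,48]],"nc":{"l":68,"t":[50,83,57,59,82],"vk":26},"q":[21,[33,50,68,89],{"fh":78,"gu":77,"yj":98},[65,99,71],12],"tzw":97}
After op 15 (remove /q/2): {"i":[{"ae":95,"ikg":91,"sg":55,"yrt":94},[55,48]],"nc":{"l":68,"t":[50,83,57,59,82],"vk":26},"q":[21,[33,50,68,89],[65,99,71],12],"tzw":97}
After op 16 (remove /nc/t/3): {"i":[{"ae":95,"ikg":91,"sg":55,"yrt":94},[55,48]],"nc":{"l":68,"t":[50,83,57,82],"vk":26},"q":[21,[33,50,68,89],[65,99,71],12],"tzw":97}
After op 17 (remove /nc/t/3): {"i":[{"ae":95,"ikg":91,"sg":55,"yrt":94},[55,48]],"nc":{"l":68,"t":[50,83,57],"vk":26},"q":[21,[33,50,68,89],[65,99,71],12],"tzw":97}
After op 18 (add /q/3 34): {"i":[{"ae":95,"ikg":91,"sg":55,"yrt":94},[55,48]],"nc":{"l":68,"t":[50,83,57],"vk":26},"q":[21,[33,50,68,89],[65,99,71],34,12],"tzw":97}
After op 19 (add /i/0/ae 13): {"i":[{"ae":13,"ikg":91,"sg":55,"yrt":94},[55,48]],"nc":{"l":68,"t":[50,83,57],"vk":26},"q":[21,[33,50,68,89],[65,99,71],34,12],"tzw":97}
After op 20 (remove /q/1/2): {"i":[{"ae":13,"ikg":91,"sg":55,"yrt":94},[55,48]],"nc":{"l":68,"t":[50,83,57],"vk":26},"q":[21,[33,50,89],[65,99,71],34,12],"tzw":97}
After op 21 (remove /tzw): {"i":[{"ae":13,"ikg":91,"sg":55,"yrt":94},[55,48]],"nc":{"l":68,"t":[50,83,57],"vk":26},"q":[21,[33,50,89],[65,99,71],34,12]}
After op 22 (replace /i/1 54): {"i":[{"ae":13,"ikg":91,"sg":55,"yrt":94},54],"nc":{"l":68,"t":[50,83,57],"vk":26},"q":[21,[33,50,89],[65,99,71],34,12]}
After op 23 (replace /nc/vk 62): {"i":[{"ae":13,"ikg":91,"sg":55,"yrt":94},54],"nc":{"l":68,"t":[50,83,57],"vk":62},"q":[21,[33,50,89],[65,99,71],34,12]}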